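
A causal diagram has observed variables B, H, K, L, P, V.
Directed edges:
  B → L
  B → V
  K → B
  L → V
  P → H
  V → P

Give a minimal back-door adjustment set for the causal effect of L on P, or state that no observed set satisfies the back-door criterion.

L→P: minimal back-door set {B}.

desc(L)\{L}={H,P,V}; candidates ⊆ {B,K}.
size 0: {}; under {} L still reaches {B,H,K,P,V} ∋ P.
{B}: L⊥P given {B} in G with L→· removed — back-door holds.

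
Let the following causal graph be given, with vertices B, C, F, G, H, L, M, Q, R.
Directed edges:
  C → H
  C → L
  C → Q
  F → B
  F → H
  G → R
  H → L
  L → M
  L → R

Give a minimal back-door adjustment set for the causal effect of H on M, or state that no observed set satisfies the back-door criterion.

desc(H)\{H}={L,M,R}; candidates ⊆ {B,C,F,G,Q}.
size 0: {}; under {} H still reaches {B,C,F,L,M,Q,R} ∋ M.
{C}: H⊥M given {C} in G with H→· removed — back-door holds.

H→M: minimal back-door set {C}.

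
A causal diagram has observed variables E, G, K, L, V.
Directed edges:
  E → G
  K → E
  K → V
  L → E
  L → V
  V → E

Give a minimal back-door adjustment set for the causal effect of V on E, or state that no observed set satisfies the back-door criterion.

V→E: minimal back-door set {K, L}.

desc(V)\{V}={E,G}; candidates ⊆ {K,L}.
size 0: {}; under {} V still reaches {E,G,K,L} ∋ E.
size 1: {K}, {L}; under {K} V still reaches {E,G,L} ∋ E.
{K,L}: V⊥E given {K,L} in G with V→· removed — back-door holds.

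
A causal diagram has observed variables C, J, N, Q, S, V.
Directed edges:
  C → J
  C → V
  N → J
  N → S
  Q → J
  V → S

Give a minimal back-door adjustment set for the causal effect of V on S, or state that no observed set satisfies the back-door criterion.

desc(V)\{V}={S}; candidates ⊆ {C,J,N,Q}.
∅: V⊥S given ∅ in G with V→· removed — back-door holds.

V→S: minimal back-door set ∅.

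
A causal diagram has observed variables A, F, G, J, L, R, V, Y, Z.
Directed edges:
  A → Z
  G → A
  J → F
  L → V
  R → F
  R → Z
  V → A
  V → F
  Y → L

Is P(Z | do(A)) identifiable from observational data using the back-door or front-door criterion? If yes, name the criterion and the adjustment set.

desc(A)\{A}={Z}; candidates ⊆ {F,G,J,L,R,V,Y}.
∅: A⊥Z given ∅ in G with A→· removed — back-door holds.
P(Z|do(A)) = P(Z|A) — no adjustment needed.

P(Z|do(A)): backdoor, adjust for ∅.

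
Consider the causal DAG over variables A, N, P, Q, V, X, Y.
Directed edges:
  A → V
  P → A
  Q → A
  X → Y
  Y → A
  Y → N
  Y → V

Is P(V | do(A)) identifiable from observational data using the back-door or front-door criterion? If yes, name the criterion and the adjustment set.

P(V|do(A)): backdoor, adjust for {Y}.

desc(A)\{A}={V}; candidates ⊆ {N,P,Q,X,Y}.
size 0: {}; under {} A still reaches {N,P,Q,V,X,Y} ∋ V.
{Y}: A⊥V given {Y} in G with A→· removed — back-door holds.
P(V|do(A)) = Σ_{Y} P(V|A,Y)·P(Y).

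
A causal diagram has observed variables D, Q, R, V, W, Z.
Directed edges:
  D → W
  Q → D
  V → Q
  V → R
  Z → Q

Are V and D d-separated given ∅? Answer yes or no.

Bayes-Ball from V | ∅ reaches {D,Q,R,W}.
D ∈ reach(V|∅) ⇒ V ⊥̸ D | ∅.

No — V and D are d-connected given ∅.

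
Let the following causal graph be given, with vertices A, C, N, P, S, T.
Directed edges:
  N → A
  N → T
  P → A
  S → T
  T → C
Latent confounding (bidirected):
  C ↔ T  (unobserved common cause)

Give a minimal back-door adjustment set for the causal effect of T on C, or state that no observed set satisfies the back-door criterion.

T→C: no observed back-door set.

desc(T)\{T}={C}; candidates ⊆ {A,N,P,S}.
T↔C: latent back-door arc(s) into T.
size 0: {}; under {} T still reaches {A,C,N,S} ∋ C.
size 1: {A}, {N}, {P} …(+1); under {A} T still reaches {C,N,P,S} ∋ C.
size 2: {A,N}, {A,P}, {A,S} …(+3); under {A,N} T still reaches {C,S} ∋ C.
T↔C cannot be blocked by any observed set — no back-door set.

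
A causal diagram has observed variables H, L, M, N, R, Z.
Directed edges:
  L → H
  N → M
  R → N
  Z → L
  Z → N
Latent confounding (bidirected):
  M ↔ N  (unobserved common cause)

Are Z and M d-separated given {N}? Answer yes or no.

No — Z and M are d-connected given {N}.

Bayes-Ball from Z | {N} reaches {H,L,M,R}.
M ∈ reach(Z|{N}) ⇒ Z ⊥̸ M | {N}.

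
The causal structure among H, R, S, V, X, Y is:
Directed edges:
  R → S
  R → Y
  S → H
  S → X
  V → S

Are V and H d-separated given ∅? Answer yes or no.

No — V and H are d-connected given ∅.

Bayes-Ball from V | ∅ reaches {H,S,X}.
H ∈ reach(V|∅) ⇒ V ⊥̸ H | ∅.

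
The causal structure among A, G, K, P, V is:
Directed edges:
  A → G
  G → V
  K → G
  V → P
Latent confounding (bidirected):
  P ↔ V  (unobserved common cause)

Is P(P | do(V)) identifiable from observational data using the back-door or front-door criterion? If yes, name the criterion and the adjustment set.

P(P|do(V)): not identifiable (no BD/FD set).

desc(V)\{V}={P}; candidates ⊆ {A,G,K}.
V↔P: latent back-door arc(s) into V.
size 0: {}; under {} V still reaches {A,G,K,P} ∋ P.
size 1: {A}, {G}, {K}; under {A} V still reaches {G,K,P} ∋ P.
size 2: {A,G}, {A,K}, {G,K}; under {A,G} V still reaches {P} ∋ P.
V↔P cannot be blocked by any observed set — no back-door set.
No mediator lies on a directed V→…→P path.
Neither criterion identifies P(P|do(V)) in this graph.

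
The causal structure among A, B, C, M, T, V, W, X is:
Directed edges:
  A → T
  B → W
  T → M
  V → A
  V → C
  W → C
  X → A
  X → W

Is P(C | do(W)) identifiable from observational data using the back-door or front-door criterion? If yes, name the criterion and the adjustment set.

P(C|do(W)): backdoor, adjust for ∅.

desc(W)\{W}={C}; candidates ⊆ {A,B,M,T,V,X}.
∅: W⊥C given ∅ in G with W→· removed — back-door holds.
P(C|do(W)) = P(C|W) — no adjustment needed.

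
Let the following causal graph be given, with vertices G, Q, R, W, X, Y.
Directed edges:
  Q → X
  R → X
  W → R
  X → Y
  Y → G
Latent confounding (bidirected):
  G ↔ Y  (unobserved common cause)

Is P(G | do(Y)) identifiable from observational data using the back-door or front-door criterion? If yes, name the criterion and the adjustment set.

desc(Y)\{Y}={G}; candidates ⊆ {Q,R,W,X}.
Y↔G: latent back-door arc(s) into Y.
size 0: {}; under {} Y still reaches {G,Q,R,W,X} ∋ G.
size 1: {Q}, {R}, {W} …(+1); under {Q} Y still reaches {G,R,W,X} ∋ G.
size 2: {Q,R}, {Q,W}, {Q,X} …(+3); under {Q,R} Y still reaches {G,X} ∋ G.
Y↔G cannot be blocked by any observed set — no back-door set.
No mediator lies on a directed Y→…→G path.
Neither criterion identifies P(G|do(Y)) in this graph.

P(G|do(Y)): not identifiable (no BD/FD set).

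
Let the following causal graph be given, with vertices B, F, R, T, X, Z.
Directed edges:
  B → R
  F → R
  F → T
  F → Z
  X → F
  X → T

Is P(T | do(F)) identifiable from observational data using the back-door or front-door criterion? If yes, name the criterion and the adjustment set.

desc(F)\{F}={R,T,Z}; candidates ⊆ {B,X}.
size 0: {}; under {} F still reaches {T,X} ∋ T.
{X}: F⊥T given {X} in G with F→· removed — back-door holds.
P(T|do(F)) = Σ_{X} P(T|F,X)·P(X).

P(T|do(F)): backdoor, adjust for {X}.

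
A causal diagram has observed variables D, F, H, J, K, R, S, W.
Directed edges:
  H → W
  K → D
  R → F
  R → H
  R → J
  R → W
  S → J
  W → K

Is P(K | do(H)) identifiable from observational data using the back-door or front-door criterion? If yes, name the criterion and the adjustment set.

P(K|do(H)): backdoor, adjust for {R}.

desc(H)\{H}={D,K,W}; candidates ⊆ {F,J,R,S}.
size 0: {}; under {} H still reaches {D,F,J,K,R,W} ∋ K.
{R}: H⊥K given {R} in G with H→· removed — back-door holds.
P(K|do(H)) = Σ_{R} P(K|H,R)·P(R).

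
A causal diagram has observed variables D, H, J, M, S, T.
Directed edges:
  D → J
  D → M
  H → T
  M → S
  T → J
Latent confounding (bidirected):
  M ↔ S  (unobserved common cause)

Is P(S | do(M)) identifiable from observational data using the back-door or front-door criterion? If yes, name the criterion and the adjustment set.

desc(M)\{M}={S}; candidates ⊆ {D,H,J,T}.
M↔S: latent back-door arc(s) into M.
size 0: {}; under {} M still reaches {D,J,S} ∋ S.
size 1: {D}, {H}, {J} …(+1); under {D} M still reaches {S} ∋ S.
size 2: {D,H}, {D,J}, {D,T} …(+3); under {D,H} M still reaches {S} ∋ S.
M↔S cannot be blocked by any observed set — no back-door set.
No mediator lies on a directed M→…→S path.
Neither criterion identifies P(S|do(M)) in this graph.

P(S|do(M)): not identifiable (no BD/FD set).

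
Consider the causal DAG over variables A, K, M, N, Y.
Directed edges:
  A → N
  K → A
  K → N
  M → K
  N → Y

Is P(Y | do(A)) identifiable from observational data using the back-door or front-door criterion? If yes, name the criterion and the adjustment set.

desc(A)\{A}={N,Y}; candidates ⊆ {K,M}.
size 0: {}; under {} A still reaches {K,M,N,Y} ∋ Y.
{K}: A⊥Y given {K} in G with A→· removed — back-door holds.
P(Y|do(A)) = Σ_{K} P(Y|A,K)·P(K).

P(Y|do(A)): backdoor, adjust for {K}.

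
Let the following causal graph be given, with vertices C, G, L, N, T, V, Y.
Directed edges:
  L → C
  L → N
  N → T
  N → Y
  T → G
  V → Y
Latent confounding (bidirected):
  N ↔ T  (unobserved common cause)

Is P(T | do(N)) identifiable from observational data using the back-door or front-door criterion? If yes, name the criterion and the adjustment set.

P(T|do(N)): not identifiable (no BD/FD set).

desc(N)\{N}={G,T,Y}; candidates ⊆ {C,L,V}.
N↔T: latent back-door arc(s) into N.
size 0: {}; under {} N still reaches {C,G,L,T} ∋ T.
size 1: {C}, {L}, {V}; under {C} N still reaches {G,L,T} ∋ T.
size 2: {C,L}, {C,V}, {L,V}; under {C,L} N still reaches {G,T} ∋ T.
N↔T cannot be blocked by any observed set — no back-door set.
No mediator lies on a directed N→…→T path.
Neither criterion identifies P(T|do(N)) in this graph.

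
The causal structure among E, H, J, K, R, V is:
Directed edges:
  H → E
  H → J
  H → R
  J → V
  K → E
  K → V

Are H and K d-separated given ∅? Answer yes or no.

Bayes-Ball from H | ∅ reaches {E,J,R,V}.
K ∉ reach(H|∅) ⇒ H ⊥ K | ∅.

Yes — H ⊥ K | ∅.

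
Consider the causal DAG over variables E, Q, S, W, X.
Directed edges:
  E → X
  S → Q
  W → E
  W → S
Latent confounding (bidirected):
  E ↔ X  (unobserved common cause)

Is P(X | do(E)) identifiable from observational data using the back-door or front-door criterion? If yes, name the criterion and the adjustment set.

desc(E)\{E}={X}; candidates ⊆ {Q,S,W}.
E↔X: latent back-door arc(s) into E.
size 0: {}; under {} E still reaches {Q,S,W,X} ∋ X.
size 1: {Q}, {S}, {W}; under {Q} E still reaches {S,W,X} ∋ X.
size 2: {Q,S}, {Q,W}, {S,W}; under {Q,S} E still reaches {W,X} ∋ X.
E↔X cannot be blocked by any observed set — no back-door set.
No mediator lies on a directed E→…→X path.
Neither criterion identifies P(X|do(E)) in this graph.

P(X|do(E)): not identifiable (no BD/FD set).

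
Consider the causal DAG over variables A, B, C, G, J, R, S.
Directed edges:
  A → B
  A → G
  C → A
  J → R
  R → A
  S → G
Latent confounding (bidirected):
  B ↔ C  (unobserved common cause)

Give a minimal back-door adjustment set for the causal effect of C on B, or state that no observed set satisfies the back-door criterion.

desc(C)\{C}={A,B,G}; candidates ⊆ {J,R,S}.
C↔B: latent back-door arc(s) into C.
size 0: {}; under {} C still reaches {B} ∋ B.
size 1: {J}, {R}, {S}; under {J} C still reaches {B} ∋ B.
size 2: {J,R}, {J,S}, {R,S}; under {J,R} C still reaches {B} ∋ B.
C↔B cannot be blocked by any observed set — no back-door set.

C→B: no observed back-door set.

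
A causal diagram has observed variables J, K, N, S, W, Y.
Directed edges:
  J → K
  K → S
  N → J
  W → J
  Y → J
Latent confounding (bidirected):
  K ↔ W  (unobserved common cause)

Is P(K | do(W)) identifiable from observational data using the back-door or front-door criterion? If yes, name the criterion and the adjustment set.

P(K|do(W)): frontdoor, adjust for {J}.

desc(W)\{W}={J,K,S}; candidates ⊆ {N,Y}.
W↔K: latent back-door arc(s) into W.
size 0: {}; under {} W still reaches {K,S} ∋ K.
size 1: {N}, {Y}; under {N} W still reaches {K,S} ∋ K.
size 2: {N,Y}; under {N,Y} W still reaches {K,S} ∋ K.
W↔K cannot be blocked by any observed set — no back-door set.
{J}: (i) intercepts every directed W→K path; (ii) no back-door W→{J}; (iii) {W} blocks every back-door {J}→K. Front-door holds.
P(K|do(W)) = Σ_{J} P(J|W) Σ_{W'} P(K|J,W')P(W').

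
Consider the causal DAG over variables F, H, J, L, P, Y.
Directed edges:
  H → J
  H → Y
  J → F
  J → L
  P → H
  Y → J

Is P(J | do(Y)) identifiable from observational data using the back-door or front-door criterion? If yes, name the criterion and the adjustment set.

P(J|do(Y)): backdoor, adjust for {H}.

desc(Y)\{Y}={F,J,L}; candidates ⊆ {H,P}.
size 0: {}; under {} Y still reaches {F,H,J,L,P} ∋ J.
{H}: Y⊥J given {H} in G with Y→· removed — back-door holds.
P(J|do(Y)) = Σ_{H} P(J|Y,H)·P(H).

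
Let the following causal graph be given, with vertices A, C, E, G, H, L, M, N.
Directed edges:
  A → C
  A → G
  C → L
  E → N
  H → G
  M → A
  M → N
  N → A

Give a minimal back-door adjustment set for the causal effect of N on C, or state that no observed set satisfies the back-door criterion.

N→C: minimal back-door set {M}.

desc(N)\{N}={A,C,G,L}; candidates ⊆ {E,H,M}.
size 0: {}; under {} N still reaches {A,C,E,G,L,M} ∋ C.
{M}: N⊥C given {M} in G with N→· removed — back-door holds.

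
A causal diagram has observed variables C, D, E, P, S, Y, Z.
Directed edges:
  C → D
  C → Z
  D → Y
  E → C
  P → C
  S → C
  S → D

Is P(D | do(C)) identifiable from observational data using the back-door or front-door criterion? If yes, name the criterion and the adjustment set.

desc(C)\{C}={D,Y,Z}; candidates ⊆ {E,P,S}.
size 0: {}; under {} C still reaches {D,E,P,S,Y} ∋ D.
{S}: C⊥D given {S} in G with C→· removed — back-door holds.
P(D|do(C)) = Σ_{S} P(D|C,S)·P(S).

P(D|do(C)): backdoor, adjust for {S}.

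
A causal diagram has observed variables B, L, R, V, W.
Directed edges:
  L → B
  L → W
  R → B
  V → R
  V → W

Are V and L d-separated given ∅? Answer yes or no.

Bayes-Ball from V | ∅ reaches {B,R,W}.
L ∉ reach(V|∅) ⇒ V ⊥ L | ∅.

Yes — V ⊥ L | ∅.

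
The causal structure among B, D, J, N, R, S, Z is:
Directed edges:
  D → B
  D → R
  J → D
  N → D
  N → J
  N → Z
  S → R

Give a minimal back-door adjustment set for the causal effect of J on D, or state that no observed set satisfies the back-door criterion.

J→D: minimal back-door set {N}.

desc(J)\{J}={B,D,R}; candidates ⊆ {N,S,Z}.
size 0: {}; under {} J still reaches {B,D,N,R,Z} ∋ D.
{N}: J⊥D given {N} in G with J→· removed — back-door holds.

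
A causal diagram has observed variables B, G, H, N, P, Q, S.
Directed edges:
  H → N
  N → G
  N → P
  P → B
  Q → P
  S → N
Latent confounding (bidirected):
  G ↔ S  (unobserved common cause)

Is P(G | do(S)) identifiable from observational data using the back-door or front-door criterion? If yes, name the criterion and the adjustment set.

P(G|do(S)): frontdoor, adjust for {N}.

desc(S)\{S}={B,G,N,P}; candidates ⊆ {H,Q}.
S↔G: latent back-door arc(s) into S.
size 0: {}; under {} S still reaches {G} ∋ G.
size 1: {H}, {Q}; under {H} S still reaches {G} ∋ G.
size 2: {H,Q}; under {H,Q} S still reaches {G} ∋ G.
S↔G cannot be blocked by any observed set — no back-door set.
{N}: (i) intercepts every directed S→G path; (ii) no back-door S→{N}; (iii) {S} blocks every back-door {N}→G. Front-door holds.
P(G|do(S)) = Σ_{N} P(N|S) Σ_{S'} P(G|N,S')P(S').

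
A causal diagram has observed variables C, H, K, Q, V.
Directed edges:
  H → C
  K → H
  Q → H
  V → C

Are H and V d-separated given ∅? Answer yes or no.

Yes — H ⊥ V | ∅.

Bayes-Ball from H | ∅ reaches {C,K,Q}.
V ∉ reach(H|∅) ⇒ H ⊥ V | ∅.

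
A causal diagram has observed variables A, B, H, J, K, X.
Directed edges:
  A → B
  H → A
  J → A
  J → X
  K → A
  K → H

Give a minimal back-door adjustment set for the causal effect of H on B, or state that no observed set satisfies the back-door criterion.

H→B: minimal back-door set {K}.

desc(H)\{H}={A,B}; candidates ⊆ {J,K,X}.
size 0: {}; under {} H still reaches {A,B,K} ∋ B.
{K}: H⊥B given {K} in G with H→· removed — back-door holds.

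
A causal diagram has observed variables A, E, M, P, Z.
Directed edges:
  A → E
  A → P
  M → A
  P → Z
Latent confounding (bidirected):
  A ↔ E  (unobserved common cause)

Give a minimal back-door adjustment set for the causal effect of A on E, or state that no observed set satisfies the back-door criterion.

A→E: no observed back-door set.

desc(A)\{A}={E,P,Z}; candidates ⊆ {M}.
A↔E: latent back-door arc(s) into A.
size 0: {}; under {} A still reaches {E,M} ∋ E.
size 1: {M}; under {M} A still reaches {E} ∋ E.
A↔E cannot be blocked by any observed set — no back-door set.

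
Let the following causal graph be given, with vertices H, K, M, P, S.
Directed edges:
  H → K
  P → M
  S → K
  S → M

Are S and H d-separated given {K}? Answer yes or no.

Bayes-Ball from S | {K} reaches {H,M}.
H ∈ reach(S|{K}) ⇒ S ⊥̸ H | {K}.

No — S and H are d-connected given {K}.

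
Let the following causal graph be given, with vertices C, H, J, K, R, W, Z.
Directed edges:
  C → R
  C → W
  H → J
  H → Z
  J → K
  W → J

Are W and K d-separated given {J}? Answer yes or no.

Bayes-Ball from W | {J} reaches {C,H,R,Z}.
K ∉ reach(W|{J}) ⇒ W ⊥ K | {J}.

Yes — W ⊥ K | {J}.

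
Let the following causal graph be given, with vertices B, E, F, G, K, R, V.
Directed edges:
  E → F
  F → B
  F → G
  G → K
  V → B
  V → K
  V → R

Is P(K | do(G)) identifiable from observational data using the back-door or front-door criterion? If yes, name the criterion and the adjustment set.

P(K|do(G)): backdoor, adjust for ∅.

desc(G)\{G}={K}; candidates ⊆ {B,E,F,R,V}.
∅: G⊥K given ∅ in G with G→· removed — back-door holds.
P(K|do(G)) = P(K|G) — no adjustment needed.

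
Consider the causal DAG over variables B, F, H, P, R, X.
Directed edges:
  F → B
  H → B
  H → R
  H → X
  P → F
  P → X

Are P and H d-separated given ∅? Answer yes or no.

Yes — P ⊥ H | ∅.

Bayes-Ball from P | ∅ reaches {B,F,X}.
H ∉ reach(P|∅) ⇒ P ⊥ H | ∅.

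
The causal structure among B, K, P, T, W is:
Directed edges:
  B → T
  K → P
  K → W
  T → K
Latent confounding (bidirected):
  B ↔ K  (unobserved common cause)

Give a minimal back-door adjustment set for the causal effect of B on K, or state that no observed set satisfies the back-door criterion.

B→K: no observed back-door set.

desc(B)\{B}={K,P,T,W}; candidates ⊆ {—}.
B↔K: latent back-door arc(s) into B.
size 0: {}; under {} B still reaches {K,P,W} ∋ K.
B↔K cannot be blocked by any observed set — no back-door set.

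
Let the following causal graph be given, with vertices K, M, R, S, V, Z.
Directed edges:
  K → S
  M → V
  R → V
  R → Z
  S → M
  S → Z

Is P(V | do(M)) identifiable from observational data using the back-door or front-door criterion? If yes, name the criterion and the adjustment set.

desc(M)\{M}={V}; candidates ⊆ {K,R,S,Z}.
∅: M⊥V given ∅ in G with M→· removed — back-door holds.
P(V|do(M)) = P(V|M) — no adjustment needed.

P(V|do(M)): backdoor, adjust for ∅.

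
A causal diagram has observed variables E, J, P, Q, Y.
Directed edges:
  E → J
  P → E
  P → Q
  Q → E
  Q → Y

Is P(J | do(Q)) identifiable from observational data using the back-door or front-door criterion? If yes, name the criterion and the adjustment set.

desc(Q)\{Q}={E,J,Y}; candidates ⊆ {P}.
size 0: {}; under {} Q still reaches {E,J,P} ∋ J.
{P}: Q⊥J given {P} in G with Q→· removed — back-door holds.
P(J|do(Q)) = Σ_{P} P(J|Q,P)·P(P).

P(J|do(Q)): backdoor, adjust for {P}.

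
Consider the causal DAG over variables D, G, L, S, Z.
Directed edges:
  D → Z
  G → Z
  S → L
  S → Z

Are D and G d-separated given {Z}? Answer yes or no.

Bayes-Ball from D | {Z} reaches {G,L,S}.
G ∈ reach(D|{Z}) ⇒ D ⊥̸ G | {Z}.

No — D and G are d-connected given {Z}.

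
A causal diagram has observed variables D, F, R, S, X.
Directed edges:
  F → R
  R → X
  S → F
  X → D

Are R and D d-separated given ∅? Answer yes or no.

Bayes-Ball from R | ∅ reaches {D,F,S,X}.
D ∈ reach(R|∅) ⇒ R ⊥̸ D | ∅.

No — R and D are d-connected given ∅.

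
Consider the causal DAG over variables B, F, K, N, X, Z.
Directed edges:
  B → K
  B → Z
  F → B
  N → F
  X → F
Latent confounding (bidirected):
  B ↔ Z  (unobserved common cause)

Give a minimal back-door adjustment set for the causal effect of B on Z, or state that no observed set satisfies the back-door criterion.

B→Z: no observed back-door set.

desc(B)\{B}={K,Z}; candidates ⊆ {F,N,X}.
B↔Z: latent back-door arc(s) into B.
size 0: {}; under {} B still reaches {F,N,X,Z} ∋ Z.
size 1: {F}, {N}, {X}; under {F} B still reaches {Z} ∋ Z.
size 2: {F,N}, {F,X}, {N,X}; under {F,N} B still reaches {Z} ∋ Z.
B↔Z cannot be blocked by any observed set — no back-door set.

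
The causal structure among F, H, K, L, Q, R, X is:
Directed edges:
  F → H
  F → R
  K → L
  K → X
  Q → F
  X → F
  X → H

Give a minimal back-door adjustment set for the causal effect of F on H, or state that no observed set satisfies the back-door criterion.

F→H: minimal back-door set {X}.

desc(F)\{F}={H,R}; candidates ⊆ {K,L,Q,X}.
size 0: {}; under {} F still reaches {H,K,L,Q,X} ∋ H.
{X}: F⊥H given {X} in G with F→· removed — back-door holds.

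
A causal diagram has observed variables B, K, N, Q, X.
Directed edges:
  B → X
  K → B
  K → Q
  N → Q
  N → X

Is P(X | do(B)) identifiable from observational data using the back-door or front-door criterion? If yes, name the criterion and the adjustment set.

desc(B)\{B}={X}; candidates ⊆ {K,N,Q}.
∅: B⊥X given ∅ in G with B→· removed — back-door holds.
P(X|do(B)) = P(X|B) — no adjustment needed.

P(X|do(B)): backdoor, adjust for ∅.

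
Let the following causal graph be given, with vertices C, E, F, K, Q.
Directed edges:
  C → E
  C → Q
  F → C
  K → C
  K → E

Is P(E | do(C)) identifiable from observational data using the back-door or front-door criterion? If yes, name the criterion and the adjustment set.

desc(C)\{C}={E,Q}; candidates ⊆ {F,K}.
size 0: {}; under {} C still reaches {E,F,K} ∋ E.
{K}: C⊥E given {K} in G with C→· removed — back-door holds.
P(E|do(C)) = Σ_{K} P(E|C,K)·P(K).

P(E|do(C)): backdoor, adjust for {K}.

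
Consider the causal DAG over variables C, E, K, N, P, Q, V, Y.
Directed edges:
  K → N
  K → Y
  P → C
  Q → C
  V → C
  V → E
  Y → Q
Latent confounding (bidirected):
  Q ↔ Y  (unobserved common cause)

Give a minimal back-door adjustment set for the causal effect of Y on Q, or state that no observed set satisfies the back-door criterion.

desc(Y)\{Y}={C,Q}; candidates ⊆ {E,K,N,P,V}.
Y↔Q: latent back-door arc(s) into Y.
size 0: {}; under {} Y still reaches {C,K,N,Q} ∋ Q.
size 1: {E}, {K}, {N} …(+2); under {E} Y still reaches {C,K,N,Q} ∋ Q.
size 2: {E,K}, {E,N}, {E,P} …(+7); under {E,K} Y still reaches {C,Q} ∋ Q.
Y↔Q cannot be blocked by any observed set — no back-door set.

Y→Q: no observed back-door set.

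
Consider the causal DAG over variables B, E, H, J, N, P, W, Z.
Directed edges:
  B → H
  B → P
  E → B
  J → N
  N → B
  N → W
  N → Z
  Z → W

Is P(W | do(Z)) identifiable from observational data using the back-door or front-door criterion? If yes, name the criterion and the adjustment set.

P(W|do(Z)): backdoor, adjust for {N}.

desc(Z)\{Z}={W}; candidates ⊆ {B,E,H,J,N,P}.
size 0: {}; under {} Z still reaches {B,H,J,N,P,W} ∋ W.
{N}: Z⊥W given {N} in G with Z→· removed — back-door holds.
P(W|do(Z)) = Σ_{N} P(W|Z,N)·P(N).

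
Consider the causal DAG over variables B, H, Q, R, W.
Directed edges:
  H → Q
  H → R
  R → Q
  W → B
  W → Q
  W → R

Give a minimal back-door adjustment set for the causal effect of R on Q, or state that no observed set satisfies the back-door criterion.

desc(R)\{R}={Q}; candidates ⊆ {B,H,W}.
size 0: {}; under {} R still reaches {B,H,Q,W} ∋ Q.
size 1: {B}, {H}, {W}; under {B} R still reaches {H,Q,W} ∋ Q.
{H,W}: R⊥Q given {H,W} in G with R→· removed — back-door holds.

R→Q: minimal back-door set {H, W}.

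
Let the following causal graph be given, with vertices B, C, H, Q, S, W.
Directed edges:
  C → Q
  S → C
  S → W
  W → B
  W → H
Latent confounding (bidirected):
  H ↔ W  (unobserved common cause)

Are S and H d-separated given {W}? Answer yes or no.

No — S and H are d-connected given {W}.

Bayes-Ball from S | {W} reaches {C,H,Q}.
H ∈ reach(S|{W}) ⇒ S ⊥̸ H | {W}.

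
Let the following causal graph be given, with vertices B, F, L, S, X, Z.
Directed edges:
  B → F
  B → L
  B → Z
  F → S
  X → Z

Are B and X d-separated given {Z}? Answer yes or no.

No — B and X are d-connected given {Z}.

Bayes-Ball from B | {Z} reaches {F,L,S,X}.
X ∈ reach(B|{Z}) ⇒ B ⊥̸ X | {Z}.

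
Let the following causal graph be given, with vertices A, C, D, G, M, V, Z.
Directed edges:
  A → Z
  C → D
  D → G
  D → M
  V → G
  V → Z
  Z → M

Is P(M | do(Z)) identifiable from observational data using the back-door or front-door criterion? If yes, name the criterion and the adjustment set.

P(M|do(Z)): backdoor, adjust for ∅.

desc(Z)\{Z}={M}; candidates ⊆ {A,C,D,G,V}.
∅: Z⊥M given ∅ in G with Z→· removed — back-door holds.
P(M|do(Z)) = P(M|Z) — no adjustment needed.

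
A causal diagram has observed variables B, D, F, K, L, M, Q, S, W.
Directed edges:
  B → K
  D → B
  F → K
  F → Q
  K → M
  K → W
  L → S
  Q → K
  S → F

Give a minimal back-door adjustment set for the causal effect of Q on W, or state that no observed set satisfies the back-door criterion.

desc(Q)\{Q}={K,M,W}; candidates ⊆ {B,D,F,L,S}.
size 0: {}; under {} Q still reaches {F,K,L,M,S,W} ∋ W.
{F}: Q⊥W given {F} in G with Q→· removed — back-door holds.

Q→W: minimal back-door set {F}.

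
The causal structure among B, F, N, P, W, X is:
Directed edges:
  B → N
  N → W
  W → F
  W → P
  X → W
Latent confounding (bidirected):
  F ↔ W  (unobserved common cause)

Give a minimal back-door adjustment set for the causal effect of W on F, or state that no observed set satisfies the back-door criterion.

desc(W)\{W}={F,P}; candidates ⊆ {B,N,X}.
W↔F: latent back-door arc(s) into W.
size 0: {}; under {} W still reaches {B,F,N,X} ∋ F.
size 1: {B}, {N}, {X}; under {B} W still reaches {F,N,X} ∋ F.
size 2: {B,N}, {B,X}, {N,X}; under {B,N} W still reaches {F,X} ∋ F.
W↔F cannot be blocked by any observed set — no back-door set.

W→F: no observed back-door set.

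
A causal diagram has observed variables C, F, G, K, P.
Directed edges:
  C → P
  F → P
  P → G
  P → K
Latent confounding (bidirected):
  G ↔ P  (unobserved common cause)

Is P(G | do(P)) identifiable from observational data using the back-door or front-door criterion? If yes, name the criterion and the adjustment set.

desc(P)\{P}={G,K}; candidates ⊆ {C,F}.
P↔G: latent back-door arc(s) into P.
size 0: {}; under {} P still reaches {C,F,G} ∋ G.
size 1: {C}, {F}; under {C} P still reaches {F,G} ∋ G.
size 2: {C,F}; under {C,F} P still reaches {G} ∋ G.
P↔G cannot be blocked by any observed set — no back-door set.
No mediator lies on a directed P→…→G path.
Neither criterion identifies P(G|do(P)) in this graph.

P(G|do(P)): not identifiable (no BD/FD set).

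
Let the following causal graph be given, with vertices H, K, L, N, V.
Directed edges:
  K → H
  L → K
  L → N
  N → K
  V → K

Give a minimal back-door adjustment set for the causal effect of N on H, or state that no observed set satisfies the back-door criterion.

desc(N)\{N}={H,K}; candidates ⊆ {L,V}.
size 0: {}; under {} N still reaches {H,K,L} ∋ H.
{L}: N⊥H given {L} in G with N→· removed — back-door holds.

N→H: minimal back-door set {L}.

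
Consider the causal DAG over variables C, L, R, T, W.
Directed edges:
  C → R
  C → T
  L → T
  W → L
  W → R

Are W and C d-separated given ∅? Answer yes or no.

Bayes-Ball from W | ∅ reaches {L,R,T}.
C ∉ reach(W|∅) ⇒ W ⊥ C | ∅.

Yes — W ⊥ C | ∅.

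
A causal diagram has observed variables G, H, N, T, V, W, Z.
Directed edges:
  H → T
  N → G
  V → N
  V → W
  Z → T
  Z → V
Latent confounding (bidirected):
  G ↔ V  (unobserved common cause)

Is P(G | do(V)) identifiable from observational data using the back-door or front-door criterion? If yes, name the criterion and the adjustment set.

P(G|do(V)): frontdoor, adjust for {N}.

desc(V)\{V}={G,N,W}; candidates ⊆ {H,T,Z}.
V↔G: latent back-door arc(s) into V.
size 0: {}; under {} V still reaches {G,T,Z} ∋ G.
size 1: {H}, {T}, {Z}; under {H} V still reaches {G,T,Z} ∋ G.
size 2: {H,T}, {H,Z}, {T,Z}; under {H,T} V still reaches {G,Z} ∋ G.
V↔G cannot be blocked by any observed set — no back-door set.
{N}: (i) intercepts every directed V→G path; (ii) no back-door V→{N}; (iii) {V} blocks every back-door {N}→G. Front-door holds.
P(G|do(V)) = Σ_{N} P(N|V) Σ_{V'} P(G|N,V')P(V').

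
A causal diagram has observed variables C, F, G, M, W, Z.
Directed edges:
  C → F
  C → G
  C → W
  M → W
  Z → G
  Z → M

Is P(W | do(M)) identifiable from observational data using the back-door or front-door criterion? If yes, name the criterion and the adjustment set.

P(W|do(M)): backdoor, adjust for ∅.

desc(M)\{M}={W}; candidates ⊆ {C,F,G,Z}.
∅: M⊥W given ∅ in G with M→· removed — back-door holds.
P(W|do(M)) = P(W|M) — no adjustment needed.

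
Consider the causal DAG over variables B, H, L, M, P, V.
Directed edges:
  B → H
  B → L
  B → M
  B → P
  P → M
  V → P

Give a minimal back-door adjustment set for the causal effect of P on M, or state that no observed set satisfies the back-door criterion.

desc(P)\{P}={M}; candidates ⊆ {B,H,L,V}.
size 0: {}; under {} P still reaches {B,H,L,M,V} ∋ M.
{B}: P⊥M given {B} in G with P→· removed — back-door holds.

P→M: minimal back-door set {B}.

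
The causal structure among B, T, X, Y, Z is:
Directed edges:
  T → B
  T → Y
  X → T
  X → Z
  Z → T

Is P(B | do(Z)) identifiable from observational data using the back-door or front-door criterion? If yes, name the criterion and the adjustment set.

desc(Z)\{Z}={B,T,Y}; candidates ⊆ {X}.
size 0: {}; under {} Z still reaches {B,T,X,Y} ∋ B.
{X}: Z⊥B given {X} in G with Z→· removed — back-door holds.
P(B|do(Z)) = Σ_{X} P(B|Z,X)·P(X).

P(B|do(Z)): backdoor, adjust for {X}.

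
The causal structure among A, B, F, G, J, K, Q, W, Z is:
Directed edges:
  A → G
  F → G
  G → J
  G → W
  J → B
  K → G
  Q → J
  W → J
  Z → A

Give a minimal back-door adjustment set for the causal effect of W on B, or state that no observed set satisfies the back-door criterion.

desc(W)\{W}={B,J}; candidates ⊆ {A,F,G,K,Q,Z}.
size 0: {}; under {} W still reaches {A,B,F,G,J,K,Z} ∋ B.
{G}: W⊥B given {G} in G with W→· removed — back-door holds.

W→B: minimal back-door set {G}.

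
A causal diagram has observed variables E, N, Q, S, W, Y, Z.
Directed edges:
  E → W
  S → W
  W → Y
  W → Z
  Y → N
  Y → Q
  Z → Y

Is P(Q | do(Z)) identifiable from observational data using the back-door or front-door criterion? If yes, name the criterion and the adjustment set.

desc(Z)\{Z}={N,Q,Y}; candidates ⊆ {E,S,W}.
size 0: {}; under {} Z still reaches {E,N,Q,S,W,Y} ∋ Q.
{W}: Z⊥Q given {W} in G with Z→· removed — back-door holds.
P(Q|do(Z)) = Σ_{W} P(Q|Z,W)·P(W).

P(Q|do(Z)): backdoor, adjust for {W}.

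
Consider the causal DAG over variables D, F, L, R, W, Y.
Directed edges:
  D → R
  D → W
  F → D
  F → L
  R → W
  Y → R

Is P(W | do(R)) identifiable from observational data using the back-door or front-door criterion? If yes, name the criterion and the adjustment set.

P(W|do(R)): backdoor, adjust for {D}.

desc(R)\{R}={W}; candidates ⊆ {D,F,L,Y}.
size 0: {}; under {} R still reaches {D,F,L,W,Y} ∋ W.
{D}: R⊥W given {D} in G with R→· removed — back-door holds.
P(W|do(R)) = Σ_{D} P(W|R,D)·P(D).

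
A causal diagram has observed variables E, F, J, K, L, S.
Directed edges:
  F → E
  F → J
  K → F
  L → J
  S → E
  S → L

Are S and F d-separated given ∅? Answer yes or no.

Yes — S ⊥ F | ∅.

Bayes-Ball from S | ∅ reaches {E,J,L}.
F ∉ reach(S|∅) ⇒ S ⊥ F | ∅.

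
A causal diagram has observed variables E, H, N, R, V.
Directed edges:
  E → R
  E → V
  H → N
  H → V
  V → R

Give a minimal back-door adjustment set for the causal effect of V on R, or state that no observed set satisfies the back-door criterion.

V→R: minimal back-door set {E}.

desc(V)\{V}={R}; candidates ⊆ {E,H,N}.
size 0: {}; under {} V still reaches {E,H,N,R} ∋ R.
{E}: V⊥R given {E} in G with V→· removed — back-door holds.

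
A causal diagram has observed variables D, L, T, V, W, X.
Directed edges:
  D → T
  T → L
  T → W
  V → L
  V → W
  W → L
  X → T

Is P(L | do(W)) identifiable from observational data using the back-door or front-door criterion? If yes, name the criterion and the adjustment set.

P(L|do(W)): backdoor, adjust for {T, V}.

desc(W)\{W}={L}; candidates ⊆ {D,T,V,X}.
size 0: {}; under {} W still reaches {D,L,T,V,X} ∋ L.
size 1: {D}, {T}, {V} …(+1); under {D} W still reaches {L,T,V,X} ∋ L.
{T,V}: W⊥L given {T,V} in G with W→· removed — back-door holds.
P(L|do(W)) = Σ_{T,V} P(L|W,T,V)·P(T,V).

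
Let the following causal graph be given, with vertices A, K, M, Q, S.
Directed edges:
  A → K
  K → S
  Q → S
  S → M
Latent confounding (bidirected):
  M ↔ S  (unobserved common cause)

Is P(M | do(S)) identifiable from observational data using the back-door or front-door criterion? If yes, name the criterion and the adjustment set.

P(M|do(S)): not identifiable (no BD/FD set).

desc(S)\{S}={M}; candidates ⊆ {A,K,Q}.
S↔M: latent back-door arc(s) into S.
size 0: {}; under {} S still reaches {A,K,M,Q} ∋ M.
size 1: {A}, {K}, {Q}; under {A} S still reaches {K,M,Q} ∋ M.
size 2: {A,K}, {A,Q}, {K,Q}; under {A,K} S still reaches {M,Q} ∋ M.
S↔M cannot be blocked by any observed set — no back-door set.
No mediator lies on a directed S→…→M path.
Neither criterion identifies P(M|do(S)) in this graph.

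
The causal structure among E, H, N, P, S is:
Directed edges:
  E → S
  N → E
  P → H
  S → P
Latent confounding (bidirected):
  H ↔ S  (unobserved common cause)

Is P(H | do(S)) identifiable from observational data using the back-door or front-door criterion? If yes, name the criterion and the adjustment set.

P(H|do(S)): frontdoor, adjust for {P}.

desc(S)\{S}={H,P}; candidates ⊆ {E,N}.
S↔H: latent back-door arc(s) into S.
size 0: {}; under {} S still reaches {E,H,N} ∋ H.
size 1: {E}, {N}; under {E} S still reaches {H} ∋ H.
size 2: {E,N}; under {E,N} S still reaches {H} ∋ H.
S↔H cannot be blocked by any observed set — no back-door set.
{P}: (i) intercepts every directed S→H path; (ii) no back-door S→{P}; (iii) {S} blocks every back-door {P}→H. Front-door holds.
P(H|do(S)) = Σ_{P} P(P|S) Σ_{S'} P(H|P,S')P(S').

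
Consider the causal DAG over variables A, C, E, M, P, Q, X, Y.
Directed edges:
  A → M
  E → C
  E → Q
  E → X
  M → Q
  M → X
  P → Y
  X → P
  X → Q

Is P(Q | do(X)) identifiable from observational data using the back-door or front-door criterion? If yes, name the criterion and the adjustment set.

P(Q|do(X)): backdoor, adjust for {E, M}.

desc(X)\{X}={P,Q,Y}; candidates ⊆ {A,C,E,M}.
size 0: {}; under {} X still reaches {A,C,E,M,Q} ∋ Q.
size 1: {A}, {C}, {E} …(+1); under {A} X still reaches {C,E,M,Q} ∋ Q.
{E,M}: X⊥Q given {E,M} in G with X→· removed — back-door holds.
P(Q|do(X)) = Σ_{E,M} P(Q|X,E,M)·P(E,M).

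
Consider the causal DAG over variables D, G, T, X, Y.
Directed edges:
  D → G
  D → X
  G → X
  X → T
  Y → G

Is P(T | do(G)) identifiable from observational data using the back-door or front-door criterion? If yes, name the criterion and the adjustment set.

P(T|do(G)): backdoor, adjust for {D}.

desc(G)\{G}={T,X}; candidates ⊆ {D,Y}.
size 0: {}; under {} G still reaches {D,T,X,Y} ∋ T.
{D}: G⊥T given {D} in G with G→· removed — back-door holds.
P(T|do(G)) = Σ_{D} P(T|G,D)·P(D).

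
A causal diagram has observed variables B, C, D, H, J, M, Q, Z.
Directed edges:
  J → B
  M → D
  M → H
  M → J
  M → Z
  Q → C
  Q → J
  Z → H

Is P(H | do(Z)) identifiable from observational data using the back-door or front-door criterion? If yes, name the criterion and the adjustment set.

P(H|do(Z)): backdoor, adjust for {M}.

desc(Z)\{Z}={H}; candidates ⊆ {B,C,D,J,M,Q}.
size 0: {}; under {} Z still reaches {B,D,H,J,M} ∋ H.
{M}: Z⊥H given {M} in G with Z→· removed — back-door holds.
P(H|do(Z)) = Σ_{M} P(H|Z,M)·P(M).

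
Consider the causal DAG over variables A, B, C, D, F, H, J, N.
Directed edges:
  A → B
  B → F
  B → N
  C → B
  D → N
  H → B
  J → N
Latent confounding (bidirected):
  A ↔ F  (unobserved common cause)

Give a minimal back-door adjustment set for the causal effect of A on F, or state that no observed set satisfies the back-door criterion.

A→F: no observed back-door set.

desc(A)\{A}={B,F,N}; candidates ⊆ {C,D,H,J}.
A↔F: latent back-door arc(s) into A.
size 0: {}; under {} A still reaches {F} ∋ F.
size 1: {C}, {D}, {H} …(+1); under {C} A still reaches {F} ∋ F.
size 2: {C,D}, {C,H}, {C,J} …(+3); under {C,D} A still reaches {F} ∋ F.
A↔F cannot be blocked by any observed set — no back-door set.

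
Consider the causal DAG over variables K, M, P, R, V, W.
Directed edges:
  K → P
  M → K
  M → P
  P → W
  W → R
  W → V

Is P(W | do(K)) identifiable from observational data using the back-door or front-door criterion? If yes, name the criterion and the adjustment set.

desc(K)\{K}={P,R,V,W}; candidates ⊆ {M}.
size 0: {}; under {} K still reaches {M,P,R,V,W} ∋ W.
{M}: K⊥W given {M} in G with K→· removed — back-door holds.
P(W|do(K)) = Σ_{M} P(W|K,M)·P(M).

P(W|do(K)): backdoor, adjust for {M}.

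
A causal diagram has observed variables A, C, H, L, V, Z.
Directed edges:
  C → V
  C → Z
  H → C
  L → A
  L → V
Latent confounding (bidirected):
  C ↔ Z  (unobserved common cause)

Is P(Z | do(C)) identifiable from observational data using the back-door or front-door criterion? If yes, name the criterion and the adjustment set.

desc(C)\{C}={V,Z}; candidates ⊆ {A,H,L}.
C↔Z: latent back-door arc(s) into C.
size 0: {}; under {} C still reaches {H,Z} ∋ Z.
size 1: {A}, {H}, {L}; under {A} C still reaches {H,Z} ∋ Z.
size 2: {A,H}, {A,L}, {H,L}; under {A,H} C still reaches {Z} ∋ Z.
C↔Z cannot be blocked by any observed set — no back-door set.
No mediator lies on a directed C→…→Z path.
Neither criterion identifies P(Z|do(C)) in this graph.

P(Z|do(C)): not identifiable (no BD/FD set).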